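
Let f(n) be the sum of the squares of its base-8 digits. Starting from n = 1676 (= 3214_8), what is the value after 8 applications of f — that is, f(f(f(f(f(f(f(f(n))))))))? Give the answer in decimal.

1676 = (3,2,1,4)_8 → 3² + 2² + 1² + 4² = 9 + 4 + 1 + 16 = 30
30 = (3,6)_8 → 3² + 6² = 9 + 36 = 45
45 = (5,5)_8 → 5² + 5² = 25 + 25 = 50
50 = (6,2)_8 → 6² + 2² = 36 + 4 = 40
40 = (5,0)_8 → 5² + 0² = 25 + 0 = 25
25 = (3,1)_8 → 3² + 1² = 9 + 1 = 10
10 = (1,2)_8 → 1² + 2² = 1 + 4 = 5
5 = (5)_8 → 5² = 25

25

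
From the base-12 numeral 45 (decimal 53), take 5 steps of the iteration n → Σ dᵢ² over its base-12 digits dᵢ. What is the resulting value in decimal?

53 = (4,5)_12 → 4² + 5² = 41
41 = (3,5)_12 → 3² + 5² = 34
34 = (2,10)_12 → 2² + 10² = 104
104 = (8,8)_12 → 8² + 8² = 128
128 = (10,8)_12 → 10² + 8² = 164

164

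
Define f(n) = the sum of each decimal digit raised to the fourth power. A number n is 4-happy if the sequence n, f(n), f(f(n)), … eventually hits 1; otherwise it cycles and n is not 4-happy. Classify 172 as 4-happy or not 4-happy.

172 → 1⁴ + 7⁴ + 2⁴ = 2418
2418 → 2⁴ + 4⁴ + 1⁴ + 8⁴ = 4369
4369 → 4⁴ + 3⁴ + 6⁴ + 9⁴ = 8194
8194 → 8⁴ + 1⁴ + 9⁴ + 4⁴ = 10914
10914 → 1⁴ + 0⁴ + 9⁴ + 1⁴ + 4⁴ = 6819
6819 → 6⁴ + 8⁴ + 1⁴ + 9⁴ = 11954
11954 → 1⁴ + 1⁴ + 9⁴ + 5⁴ + 4⁴ = 7444
7444 → 7⁴ + 4⁴ + 4⁴ + 4⁴ = 3169
3169 → 3⁴ + 1⁴ + 6⁴ + 9⁴ = 7939
7939 → 7⁴ + 9⁴ + 3⁴ + 9⁴ = 15604
15604 → 1⁴ + 5⁴ + 6⁴ + 0⁴ + 4⁴ = 2178
2178 → 2⁴ + 1⁴ + 7⁴ + 8⁴ = 6514
6514 → 6⁴ + 5⁴ + 1⁴ + 4⁴ = 2178  — 2178 already seen; the sequence cycles without reaching 1.

not 4-happy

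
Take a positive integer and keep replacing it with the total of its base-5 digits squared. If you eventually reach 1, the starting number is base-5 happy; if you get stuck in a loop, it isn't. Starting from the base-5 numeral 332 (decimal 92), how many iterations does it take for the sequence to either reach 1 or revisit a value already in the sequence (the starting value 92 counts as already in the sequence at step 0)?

92 = (3,3,2)_5 → 3² + 3² + 2² = 9 + 9 + 4 = 22
22 = (4,2)_5 → 4² + 2² = 16 + 4 = 20
20 = (4,0)_5 → 4² + 0² = 16 + 0 = 16
16 = (3,1)_5 → 3² + 1² = 9 + 1 = 10
10 = (2,0)_5 → 2² + 0² = 4 + 0 = 4
4 = (4)_5 → 4² = 16  — 16 repeats.
That took 6 steps.

6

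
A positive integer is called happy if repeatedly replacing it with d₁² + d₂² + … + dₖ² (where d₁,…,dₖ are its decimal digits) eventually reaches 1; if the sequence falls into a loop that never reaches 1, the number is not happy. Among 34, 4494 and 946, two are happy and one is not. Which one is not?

34

34: 34 → 25 → 29 → 85 → 89 → 145 → 42 → 20 → 4 → 16 → 37 → 58 → 89  — repeats 89 (not happy)
4494: 4494 → 129 → 86 → 100 → 1  — reaches 1 (happy)
946: 946 → 133 → 19 → 82 → 68 → 100 → 1  — reaches 1 (happy)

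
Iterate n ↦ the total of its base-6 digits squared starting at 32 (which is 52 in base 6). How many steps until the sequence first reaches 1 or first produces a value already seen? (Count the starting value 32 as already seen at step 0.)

9

32 = (5,2)_6 → 5² + 2² = 25 + 4 = 29
29 = (4,5)_6 → 4² + 5² = 16 + 25 = 41
41 = (1,0,5)_6 → 1² + 0² + 5² = 1 + 0 + 25 = 26
26 = (4,2)_6 → 4² + 2² = 16 + 4 = 20
20 = (3,2)_6 → 3² + 2² = 9 + 4 = 13
13 = (2,1)_6 → 2² + 1² = 4 + 1 = 5
5 = (5)_6 → 5² = 25
25 = (4,1)_6 → 4² + 1² = 16 + 1 = 17
17 = (2,5)_6 → 2² + 5² = 4 + 25 = 29  — 29 repeats.
That took 9 steps.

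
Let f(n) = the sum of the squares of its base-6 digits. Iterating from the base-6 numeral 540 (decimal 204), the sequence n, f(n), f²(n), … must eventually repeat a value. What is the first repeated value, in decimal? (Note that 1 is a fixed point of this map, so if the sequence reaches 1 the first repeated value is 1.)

41

204 = (5,4,0)_6 → 41
41 = (1,0,5)_6 → 26
26 = (4,2)_6 → 20
20 = (3,2)_6 → 13
13 = (2,1)_6 → 5
5 = (5)_6 → 25
25 = (4,1)_6 → 17
17 = (2,5)_6 → 29
29 = (4,5)_6 → 41  — 41 already appeared earlier.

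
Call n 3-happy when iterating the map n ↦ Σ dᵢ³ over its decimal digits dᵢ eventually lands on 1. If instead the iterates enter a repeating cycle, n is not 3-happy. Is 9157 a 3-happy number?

9157 → 1198
1198 → 1243
1243 → 100
100 → 1  — reached 1.

3-happy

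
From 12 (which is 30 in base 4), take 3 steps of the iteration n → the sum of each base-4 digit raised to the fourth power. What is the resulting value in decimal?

12 = (3,0)_4 → 3⁴ + 0⁴ = 81
81 = (1,1,0,1)_4 → 1⁴ + 1⁴ + 0⁴ + 1⁴ = 3
3 = (3)_4 → 3⁴ = 81

81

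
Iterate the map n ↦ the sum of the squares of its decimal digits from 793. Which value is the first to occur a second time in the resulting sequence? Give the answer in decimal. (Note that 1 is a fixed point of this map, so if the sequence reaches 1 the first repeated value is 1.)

793 → 7² + 9² + 3² = 49 + 81 + 9 = 139
139 → 1² + 3² + 9² = 1 + 9 + 81 = 91
91 → 9² + 1² = 81 + 1 = 82
82 → 8² + 2² = 64 + 4 = 68
68 → 6² + 8² = 36 + 64 = 100
100 → 1² + 0² + 0² = 1 + 0 + 0 = 1  — reached the fixed point 1.
1 → 1, so 1 is the first repeated value.

1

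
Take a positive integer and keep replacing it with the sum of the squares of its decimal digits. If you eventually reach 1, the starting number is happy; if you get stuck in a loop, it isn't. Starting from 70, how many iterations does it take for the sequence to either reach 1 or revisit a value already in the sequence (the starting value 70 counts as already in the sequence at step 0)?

5

70 → 7² + 0² = 49
49 → 4² + 9² = 97
97 → 9² + 7² = 130
130 → 1² + 3² + 0² = 10
10 → 1² + 0² = 1  — reached 1.
That took 5 steps.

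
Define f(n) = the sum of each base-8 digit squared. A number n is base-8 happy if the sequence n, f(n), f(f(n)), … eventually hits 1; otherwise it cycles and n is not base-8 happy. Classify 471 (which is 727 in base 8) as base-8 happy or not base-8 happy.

not base-8 happy

471 = (7,2,7)_8 → 7² + 2² + 7² = 102
102 = (1,4,6)_8 → 1² + 4² + 6² = 53
53 = (6,5)_8 → 6² + 5² = 61
61 = (7,5)_8 → 7² + 5² = 74
74 = (1,1,2)_8 → 1² + 1² + 2² = 6
6 = (6)_8 → 6² = 36
36 = (4,4)_8 → 4² + 4² = 32
32 = (4,0)_8 → 4² + 0² = 16
16 = (2,0)_8 → 2² + 0² = 4
4 = (4)_8 → 4² = 16  — 16 already seen; the sequence cycles without reaching 1.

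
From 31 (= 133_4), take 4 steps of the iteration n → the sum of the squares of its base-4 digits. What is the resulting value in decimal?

4

31 = (1,3,3)_4 → 1² + 3² + 3² = 19
19 = (1,0,3)_4 → 1² + 0² + 3² = 10
10 = (2,2)_4 → 2² + 2² = 8
8 = (2,0)_4 → 2² + 0² = 4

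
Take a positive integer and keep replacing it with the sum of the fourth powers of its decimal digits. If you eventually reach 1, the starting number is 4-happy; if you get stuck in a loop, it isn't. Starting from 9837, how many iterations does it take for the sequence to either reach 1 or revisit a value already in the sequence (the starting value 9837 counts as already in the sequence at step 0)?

8

9837 → 9⁴ + 8⁴ + 3⁴ + 7⁴ = 6561 + 4096 + 81 + 2401 = 13139
13139 → 1⁴ + 3⁴ + 1⁴ + 3⁴ + 9⁴ = 1 + 81 + 1 + 81 + 6561 = 6725
6725 → 6⁴ + 7⁴ + 2⁴ + 5⁴ = 1296 + 2401 + 16 + 625 = 4338
4338 → 4⁴ + 3⁴ + 3⁴ + 8⁴ = 256 + 81 + 81 + 4096 = 4514
4514 → 4⁴ + 5⁴ + 1⁴ + 4⁴ = 256 + 625 + 1 + 256 = 1138
1138 → 1⁴ + 1⁴ + 3⁴ + 8⁴ = 1 + 1 + 81 + 4096 = 4179
4179 → 4⁴ + 1⁴ + 7⁴ + 9⁴ = 256 + 1 + 2401 + 6561 = 9219
9219 → 9⁴ + 2⁴ + 1⁴ + 9⁴ = 6561 + 16 + 1 + 6561 = 13139  — 13139 repeats.
That took 8 steps.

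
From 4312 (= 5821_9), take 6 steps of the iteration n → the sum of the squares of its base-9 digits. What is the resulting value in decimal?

4312 = (5,8,2,1)_9 → 5² + 8² + 2² + 1² = 25 + 64 + 4 + 1 = 94
94 = (1,1,4)_9 → 1² + 1² + 4² = 1 + 1 + 16 = 18
18 = (2,0)_9 → 2² + 0² = 4 + 0 = 4
4 = (4)_9 → 4² = 16
16 = (1,7)_9 → 1² + 7² = 1 + 49 = 50
50 = (5,5)_9 → 5² + 5² = 25 + 25 = 50

50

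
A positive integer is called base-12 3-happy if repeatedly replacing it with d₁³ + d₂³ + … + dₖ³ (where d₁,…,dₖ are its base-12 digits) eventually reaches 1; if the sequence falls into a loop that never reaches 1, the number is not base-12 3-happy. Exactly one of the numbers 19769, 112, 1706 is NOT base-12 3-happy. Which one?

112

19769: 19769 → 1608 → 1339 → 1099 → 1029 → 1073 → 593 → 190 → 1028 → 856 → 1520 → 1728 → 1  — reaches 1 (base-12 3-happy)
112: 112 → 793 → 342 → 288 → 8 → 512 → 755 → 1464 → 1008 → 343 → 415 → 1351 → 1136 → 1855 → 1344 → 793  — repeats 793 (not base-12 3-happy)
1706: 1706 → 2339 → 1404 → 1458 → 1217 → 762 → 368 → 736 → 190 → 1028 → 856 → 1520 → 1728 → 1  — reaches 1 (base-12 3-happy)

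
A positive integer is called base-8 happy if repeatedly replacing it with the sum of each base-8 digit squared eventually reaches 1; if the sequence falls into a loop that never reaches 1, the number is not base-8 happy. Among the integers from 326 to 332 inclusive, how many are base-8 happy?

1

326: 326 → 61 → 74 → 6 → 36 → 32 → 16 → 4 → 16  — not base-8 happy
327: 327 → 74 → 6 → 36 → 32 → 16 → 4 → 16  — not base-8 happy
328: 328 → 26 → 13 → 26  — not base-8 happy
329: 329 → 27 → 18 → 8 → 1  — base-8 happy
330: 330 → 30 → 45 → 50 → 40 → 25 → 10 → 5 → 25  — not base-8 happy
331: 331 → 35 → 25 → 10 → 5 → 25  — not base-8 happy
332: 332 → 42 → 29 → 34 → 20 → 20  — not base-8 happy
base-8 happy: 329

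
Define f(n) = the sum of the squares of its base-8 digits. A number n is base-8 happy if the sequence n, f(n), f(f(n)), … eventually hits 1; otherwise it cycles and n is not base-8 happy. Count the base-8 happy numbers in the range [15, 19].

15: 15 → 50 → 40 → 25 → 10 → 5 → 25  (repeats 25)
16: 16 → 4 → 16  (repeats 16)
17: 17 → 5 → 25 → 10 → 5  (repeats 5)
18: 18 → 8 → 1  (reaches 1)
19: 19 → 13 → 26 → 13  (repeats 13)
base-8 happy: 18

1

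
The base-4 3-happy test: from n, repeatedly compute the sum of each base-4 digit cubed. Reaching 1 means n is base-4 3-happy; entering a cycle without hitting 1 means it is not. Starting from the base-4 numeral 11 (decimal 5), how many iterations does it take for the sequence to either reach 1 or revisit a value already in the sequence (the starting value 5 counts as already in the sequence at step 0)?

5 = (1,1)_4 → 1³ + 1³ = 1 + 1 = 2
2 = (2)_4 → 2³ = 8
8 = (2,0)_4 → 2³ + 0³ = 8 + 0 = 8  — 8 repeats.
That took 3 steps.

3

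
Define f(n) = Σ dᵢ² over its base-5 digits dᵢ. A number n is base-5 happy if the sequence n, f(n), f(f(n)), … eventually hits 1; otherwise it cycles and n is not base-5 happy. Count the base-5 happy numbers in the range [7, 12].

7: 7 → 5 → 1  (reaches 1)
8: 8 → 10 → 4 → 16 → 10  (repeats 10)
9: 9 → 17 → 13 → 13  (repeats 13)
10: 10 → 4 → 16 → 10  (repeats 10)
11: 11 → 5 → 1  (reaches 1)
12: 12 → 8 → 10 → 4 → 16 → 10  (repeats 10)
base-5 happy: 7, 11

2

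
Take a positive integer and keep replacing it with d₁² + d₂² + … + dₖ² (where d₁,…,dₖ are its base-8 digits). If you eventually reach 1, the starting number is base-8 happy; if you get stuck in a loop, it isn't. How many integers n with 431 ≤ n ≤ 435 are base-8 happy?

431: 431 → 110 → 62 → 85 → 30 → 45 → 50 → 40 → 25 → 10 → 5 → 25  — not base-8 happy
432: 432 → 72 → 2 → 4 → 16 → 4  — not base-8 happy
433: 433 → 73 → 3 → 9 → 2 → 4 → 16 → 4  — not base-8 happy
434: 434 → 76 → 18 → 8 → 1  — base-8 happy
435: 435 → 81 → 6 → 36 → 32 → 16 → 4 → 16  — not base-8 happy
base-8 happy: 434

1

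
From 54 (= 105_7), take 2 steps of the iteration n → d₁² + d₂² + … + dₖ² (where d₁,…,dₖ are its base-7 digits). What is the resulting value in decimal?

54 = (1,0,5)_7 → 1² + 0² + 5² = 26
26 = (3,5)_7 → 3² + 5² = 34

34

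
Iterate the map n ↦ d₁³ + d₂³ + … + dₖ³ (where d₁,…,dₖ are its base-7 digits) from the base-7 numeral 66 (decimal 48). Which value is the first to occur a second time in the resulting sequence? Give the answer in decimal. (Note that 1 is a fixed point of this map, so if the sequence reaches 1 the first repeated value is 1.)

126

48 = (6,6)_7 → 6³ + 6³ = 216 + 216 = 432
432 = (1,1,5,5)_7 → 1³ + 1³ + 5³ + 5³ = 1 + 1 + 125 + 125 = 252
252 = (5,1,0)_7 → 5³ + 1³ + 0³ = 125 + 1 + 0 = 126
126 = (2,4,0)_7 → 2³ + 4³ + 0³ = 8 + 64 + 0 = 72
72 = (1,3,2)_7 → 1³ + 3³ + 2³ = 1 + 27 + 8 = 36
36 = (5,1)_7 → 5³ + 1³ = 125 + 1 = 126  — 126 already appeared earlier.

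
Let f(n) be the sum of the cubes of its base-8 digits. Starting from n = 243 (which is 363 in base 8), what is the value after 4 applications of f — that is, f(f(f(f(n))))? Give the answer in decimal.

92

243 = (3,6,3)_8 → 3³ + 6³ + 3³ = 27 + 216 + 27 = 270
270 = (4,1,6)_8 → 4³ + 1³ + 6³ = 64 + 1 + 216 = 281
281 = (4,3,1)_8 → 4³ + 3³ + 1³ = 64 + 27 + 1 = 92
92 = (1,3,4)_8 → 1³ + 3³ + 4³ = 1 + 27 + 64 = 92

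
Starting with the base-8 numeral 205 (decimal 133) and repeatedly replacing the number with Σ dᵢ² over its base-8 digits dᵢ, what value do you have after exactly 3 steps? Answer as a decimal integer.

133 = (2,0,5)_8 → 2² + 0² + 5² = 4 + 0 + 25 = 29
29 = (3,5)_8 → 3² + 5² = 9 + 25 = 34
34 = (4,2)_8 → 4² + 2² = 16 + 4 = 20

20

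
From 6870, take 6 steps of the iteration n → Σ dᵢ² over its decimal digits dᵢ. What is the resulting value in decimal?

4

6870 → 6² + 8² + 7² + 0² = 149
149 → 1² + 4² + 9² = 98
98 → 9² + 8² = 145
145 → 1² + 4² + 5² = 42
42 → 4² + 2² = 20
20 → 2² + 0² = 4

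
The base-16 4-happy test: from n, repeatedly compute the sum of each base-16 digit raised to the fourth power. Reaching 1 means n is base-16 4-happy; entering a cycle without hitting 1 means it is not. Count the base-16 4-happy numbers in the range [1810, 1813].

3

1810: 1810 → 2418 → 8978 → 114 → 2417 → 8963 → 178 → 14657 → 6899 → 60707 → 67074 → 1313 → 642 → 4128 → 17 → 2 → 16 → 1  — base-16 4-happy
1811: 1811 → 2483 → 21283 → 803 → 178 → 14657 → 6899 → 60707 → 67074 → 1313 → 642 → 4128 → 17 → 2 → 16 → 1  — base-16 4-happy
1812: 1812 → 2658 → 11312 → 20833 → 1923 → 6578 → 21219 → 39138 → 49089 → 86003 → 101588 → 53650 → 35139 → 10994 → 60657 → 109778 → 59314 → 55474 → 47314 → 47314  — not base-16 4-happy
1813: 1813 → 3027 → 43283 → 16643 → 338 → 642 → 4128 → 17 → 2 → 16 → 1  — base-16 4-happy
base-16 4-happy: 1810, 1811, 1813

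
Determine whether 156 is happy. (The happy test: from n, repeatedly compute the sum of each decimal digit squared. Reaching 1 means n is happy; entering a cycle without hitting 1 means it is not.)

156 → 1² + 5² + 6² = 1 + 25 + 36 = 62
62 → 6² + 2² = 36 + 4 = 40
40 → 4² + 0² = 16 + 0 = 16
16 → 1² + 6² = 1 + 36 = 37
37 → 3² + 7² = 9 + 49 = 58
58 → 5² + 8² = 25 + 64 = 89
89 → 8² + 9² = 64 + 81 = 145
145 → 1² + 4² + 5² = 1 + 16 + 25 = 42
42 → 4² + 2² = 16 + 4 = 20
20 → 2² + 0² = 4 + 0 = 4
4 → 4² = 16  — 16 already seen; the sequence cycles without reaching 1.

not happy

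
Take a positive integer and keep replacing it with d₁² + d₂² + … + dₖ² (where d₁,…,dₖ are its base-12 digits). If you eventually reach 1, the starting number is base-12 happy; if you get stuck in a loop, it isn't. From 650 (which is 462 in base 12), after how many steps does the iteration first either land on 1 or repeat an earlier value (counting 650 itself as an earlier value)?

650 = (4,6,2)_12 → 4² + 6² + 2² = 16 + 36 + 4 = 56
56 = (4,8)_12 → 4² + 8² = 16 + 64 = 80
80 = (6,8)_12 → 6² + 8² = 36 + 64 = 100
100 = (8,4)_12 → 8² + 4² = 64 + 16 = 80  — 80 repeats.
That took 4 steps.

4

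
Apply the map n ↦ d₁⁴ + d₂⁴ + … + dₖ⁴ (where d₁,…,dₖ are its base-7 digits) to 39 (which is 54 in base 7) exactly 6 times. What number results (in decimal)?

39 = (5,4)_7 → 5⁴ + 4⁴ = 625 + 256 = 881
881 = (2,3,6,6)_7 → 2⁴ + 3⁴ + 6⁴ + 6⁴ = 16 + 81 + 1296 + 1296 = 2689
2689 = (1,0,5,6,1)_7 → 1⁴ + 0⁴ + 5⁴ + 6⁴ + 1⁴ = 1 + 0 + 625 + 1296 + 1 = 1923
1923 = (5,4,1,5)_7 → 5⁴ + 4⁴ + 1⁴ + 5⁴ = 625 + 256 + 1 + 625 = 1507
1507 = (4,2,5,2)_7 → 4⁴ + 2⁴ + 5⁴ + 2⁴ = 256 + 16 + 625 + 16 = 913
913 = (2,4,4,3)_7 → 2⁴ + 4⁴ + 4⁴ + 3⁴ = 16 + 256 + 256 + 81 = 609

609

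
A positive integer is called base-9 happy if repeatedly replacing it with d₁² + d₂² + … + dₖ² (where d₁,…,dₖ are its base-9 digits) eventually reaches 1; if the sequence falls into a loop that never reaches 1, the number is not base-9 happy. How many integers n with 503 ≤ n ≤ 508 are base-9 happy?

503: 503 → 101 → 9 → 1  (reaches 1)
504: 504 → 40 → 32 → 34 → 58 → 52 → 74 → 68 → 74  (repeats 74)
505: 505 → 41 → 41  (repeats 41)
506: 506 → 44 → 80 → 128 → 30 → 18 → 4 → 16 → 50 → 50  (repeats 50)
507: 507 → 49 → 41 → 41  (repeats 41)
508: 508 → 56 → 40 → 32 → 34 → 58 → 52 → 74 → 68 → 74  (repeats 74)
base-9 happy: 503

1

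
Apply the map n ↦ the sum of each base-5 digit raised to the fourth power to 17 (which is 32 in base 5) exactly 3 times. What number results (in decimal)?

17 = (3,2)_5 → 3⁴ + 2⁴ = 97
97 = (3,4,2)_5 → 3⁴ + 4⁴ + 2⁴ = 353
353 = (2,4,0,3)_5 → 2⁴ + 4⁴ + 0⁴ + 3⁴ = 353

353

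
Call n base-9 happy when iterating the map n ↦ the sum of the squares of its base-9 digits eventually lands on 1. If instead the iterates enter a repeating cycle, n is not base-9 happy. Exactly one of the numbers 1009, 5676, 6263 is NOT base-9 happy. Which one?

1009: 1009 → 27 → 9 → 1  — reaches 1 (base-9 happy)
5676: 5676 → 134 → 90 → 2 → 4 → 16 → 50 → 50  — repeats 50 (not base-9 happy)
6263: 6263 → 157 → 81 → 1  — reaches 1 (base-9 happy)

5676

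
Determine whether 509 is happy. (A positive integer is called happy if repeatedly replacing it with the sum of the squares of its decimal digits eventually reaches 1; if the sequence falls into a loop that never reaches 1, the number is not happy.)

509 → 5² + 0² + 9² = 25 + 0 + 81 = 106
106 → 1² + 0² + 6² = 1 + 0 + 36 = 37
37 → 3² + 7² = 9 + 49 = 58
58 → 5² + 8² = 25 + 64 = 89
89 → 8² + 9² = 64 + 81 = 145
145 → 1² + 4² + 5² = 1 + 16 + 25 = 42
42 → 4² + 2² = 16 + 4 = 20
20 → 2² + 0² = 4 + 0 = 4
4 → 4² = 16
16 → 1² + 6² = 1 + 36 = 37  — 37 already seen; the sequence cycles without reaching 1.

not happy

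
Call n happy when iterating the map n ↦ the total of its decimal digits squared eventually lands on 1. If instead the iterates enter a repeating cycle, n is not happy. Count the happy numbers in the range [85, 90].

1

85: 85 → 89 → 145 → 42 → 20 → 4 → 16 → 37 → 58 → 89  — not happy
86: 86 → 100 → 1  — happy
87: 87 → 113 → 11 → 2 → 4 → 16 → 37 → 58 → 89 → 145 → 42 → 20 → 4  — not happy
88: 88 → 128 → 69 → 117 → 51 → 26 → 40 → 16 → 37 → 58 → 89 → 145 → 42 → 20 → 4 → 16  — not happy
89: 89 → 145 → 42 → 20 → 4 → 16 → 37 → 58 → 89  — not happy
90: 90 → 81 → 65 → 61 → 37 → 58 → 89 → 145 → 42 → 20 → 4 → 16 → 37  — not happy
happy: 86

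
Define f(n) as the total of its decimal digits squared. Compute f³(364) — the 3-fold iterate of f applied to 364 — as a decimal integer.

58

364 → 3² + 6² + 4² = 9 + 36 + 16 = 61
61 → 6² + 1² = 36 + 1 = 37
37 → 3² + 7² = 9 + 49 = 58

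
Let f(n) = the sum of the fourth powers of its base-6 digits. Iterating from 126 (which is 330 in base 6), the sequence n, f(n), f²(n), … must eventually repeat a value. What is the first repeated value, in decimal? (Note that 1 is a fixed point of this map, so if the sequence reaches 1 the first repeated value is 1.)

126 = (3,3,0)_6 → 3⁴ + 3⁴ + 0⁴ = 81 + 81 + 0 = 162
162 = (4,3,0)_6 → 4⁴ + 3⁴ + 0⁴ = 256 + 81 + 0 = 337
337 = (1,3,2,1)_6 → 1⁴ + 3⁴ + 2⁴ + 1⁴ = 1 + 81 + 16 + 1 = 99
99 = (2,4,3)_6 → 2⁴ + 4⁴ + 3⁴ = 16 + 256 + 81 = 353
353 = (1,3,4,5)_6 → 1⁴ + 3⁴ + 4⁴ + 5⁴ = 1 + 81 + 256 + 625 = 963
963 = (4,2,4,3)_6 → 4⁴ + 2⁴ + 4⁴ + 3⁴ = 256 + 16 + 256 + 81 = 609
609 = (2,4,5,3)_6 → 2⁴ + 4⁴ + 5⁴ + 3⁴ = 16 + 256 + 625 + 81 = 978
978 = (4,3,1,0)_6 → 4⁴ + 3⁴ + 1⁴ + 0⁴ = 256 + 81 + 1 + 0 = 338
338 = (1,3,2,2)_6 → 1⁴ + 3⁴ + 2⁴ + 2⁴ = 1 + 81 + 16 + 16 = 114
114 = (3,1,0)_6 → 3⁴ + 1⁴ + 0⁴ = 81 + 1 + 0 = 82
82 = (2,1,4)_6 → 2⁴ + 1⁴ + 4⁴ = 16 + 1 + 256 = 273
273 = (1,1,3,3)_6 → 1⁴ + 1⁴ + 3⁴ + 3⁴ = 1 + 1 + 81 + 81 = 164
164 = (4,3,2)_6 → 4⁴ + 3⁴ + 2⁴ = 256 + 81 + 16 = 353  — 353 already appeared earlier.

353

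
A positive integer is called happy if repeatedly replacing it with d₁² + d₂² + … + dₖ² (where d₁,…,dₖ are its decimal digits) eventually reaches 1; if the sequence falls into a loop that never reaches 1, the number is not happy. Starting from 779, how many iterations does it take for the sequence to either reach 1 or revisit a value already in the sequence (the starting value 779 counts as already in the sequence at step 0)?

779 → 7² + 7² + 9² = 179
179 → 1² + 7² + 9² = 131
131 → 1² + 3² + 1² = 11
11 → 1² + 1² = 2
2 → 2² = 4
4 → 4² = 16
16 → 1² + 6² = 37
37 → 3² + 7² = 58
58 → 5² + 8² = 89
89 → 8² + 9² = 145
145 → 1² + 4² + 5² = 42
42 → 4² + 2² = 20
20 → 2² + 0² = 4  — 4 repeats.
That took 13 steps.

13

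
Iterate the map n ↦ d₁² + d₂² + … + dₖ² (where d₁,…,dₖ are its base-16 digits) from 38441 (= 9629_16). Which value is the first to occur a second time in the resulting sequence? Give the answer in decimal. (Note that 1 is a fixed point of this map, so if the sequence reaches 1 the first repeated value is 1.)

169

38441 = (9,6,2,9)_16 → 9² + 6² + 2² + 9² = 202
202 = (12,10)_16 → 12² + 10² = 244
244 = (15,4)_16 → 15² + 4² = 241
241 = (15,1)_16 → 15² + 1² = 226
226 = (14,2)_16 → 14² + 2² = 200
200 = (12,8)_16 → 12² + 8² = 208
208 = (13,0)_16 → 13² + 0² = 169
169 = (10,9)_16 → 10² + 9² = 181
181 = (11,5)_16 → 11² + 5² = 146
146 = (9,2)_16 → 9² + 2² = 85
85 = (5,5)_16 → 5² + 5² = 50
50 = (3,2)_16 → 3² + 2² = 13
13 = (13)_16 → 13² = 169  — 169 already appeared earlier.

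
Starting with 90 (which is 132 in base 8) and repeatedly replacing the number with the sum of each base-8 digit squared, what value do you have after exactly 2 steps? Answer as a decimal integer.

90 = (1,3,2)_8 → 1² + 3² + 2² = 1 + 9 + 4 = 14
14 = (1,6)_8 → 1² + 6² = 1 + 36 = 37

37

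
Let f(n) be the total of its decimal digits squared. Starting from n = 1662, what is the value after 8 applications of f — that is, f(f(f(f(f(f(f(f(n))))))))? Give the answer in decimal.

37

1662 → 1² + 6² + 6² + 2² = 1 + 36 + 36 + 4 = 77
77 → 7² + 7² = 49 + 49 = 98
98 → 9² + 8² = 81 + 64 = 145
145 → 1² + 4² + 5² = 1 + 16 + 25 = 42
42 → 4² + 2² = 16 + 4 = 20
20 → 2² + 0² = 4 + 0 = 4
4 → 4² = 16
16 → 1² + 6² = 1 + 36 = 37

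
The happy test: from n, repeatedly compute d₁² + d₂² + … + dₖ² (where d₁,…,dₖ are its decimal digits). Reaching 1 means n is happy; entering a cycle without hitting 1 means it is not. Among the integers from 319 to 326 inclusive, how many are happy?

319: 319 → 91 → 82 → 68 → 100 → 1  (reaches 1)
320: 320 → 13 → 10 → 1  (reaches 1)
321: 321 → 14 → 17 → 50 → 25 → 29 → 85 → 89 → 145 → 42 → 20 → 4 → 16 → 37 → 58 → 89  (repeats 89)
322: 322 → 17 → 50 → 25 → 29 → 85 → 89 → 145 → 42 → 20 → 4 → 16 → 37 → 58 → 89  (repeats 89)
323: 323 → 22 → 8 → 64 → 52 → 29 → 85 → 89 → 145 → 42 → 20 → 4 → 16 → 37 → 58 → 89  (repeats 89)
324: 324 → 29 → 85 → 89 → 145 → 42 → 20 → 4 → 16 → 37 → 58 → 89  (repeats 89)
325: 325 → 38 → 73 → 58 → 89 → 145 → 42 → 20 → 4 → 16 → 37 → 58  (repeats 58)
326: 326 → 49 → 97 → 130 → 10 → 1  (reaches 1)
happy: 319, 320, 326

3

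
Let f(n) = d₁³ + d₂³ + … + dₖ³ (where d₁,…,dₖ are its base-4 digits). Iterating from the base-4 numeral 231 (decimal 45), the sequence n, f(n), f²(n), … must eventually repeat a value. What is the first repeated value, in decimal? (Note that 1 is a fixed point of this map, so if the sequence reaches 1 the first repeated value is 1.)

9

45 = (2,3,1)_4 → 2³ + 3³ + 1³ = 8 + 27 + 1 = 36
36 = (2,1,0)_4 → 2³ + 1³ + 0³ = 8 + 1 + 0 = 9
9 = (2,1)_4 → 2³ + 1³ = 8 + 1 = 9  — 9 already appeared earlier.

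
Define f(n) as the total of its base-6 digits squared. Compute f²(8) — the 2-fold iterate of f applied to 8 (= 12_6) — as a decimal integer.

8 = (1,2)_6 → 1² + 2² = 1 + 4 = 5
5 = (5)_6 → 5² = 25

25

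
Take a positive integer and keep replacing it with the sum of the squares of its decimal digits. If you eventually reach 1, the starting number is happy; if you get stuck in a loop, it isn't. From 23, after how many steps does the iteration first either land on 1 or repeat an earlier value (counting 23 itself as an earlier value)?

23 → 2² + 3² = 4 + 9 = 13
13 → 1² + 3² = 1 + 9 = 10
10 → 1² + 0² = 1 + 0 = 1  — reached 1.
That took 3 steps.

3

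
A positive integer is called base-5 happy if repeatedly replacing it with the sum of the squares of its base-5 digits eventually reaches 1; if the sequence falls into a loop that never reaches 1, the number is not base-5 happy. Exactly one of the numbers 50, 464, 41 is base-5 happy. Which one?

41

50: 50 → 4 → 16 → 10 → 4  — repeats 4 (not base-5 happy)
464: 464 → 38 → 14 → 20 → 16 → 10 → 4 → 16  — repeats 16 (not base-5 happy)
41: 41 → 11 → 5 → 1  — reaches 1 (base-5 happy)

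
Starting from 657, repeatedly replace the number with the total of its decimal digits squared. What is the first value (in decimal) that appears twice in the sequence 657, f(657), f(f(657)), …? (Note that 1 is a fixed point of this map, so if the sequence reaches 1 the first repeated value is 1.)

657 → 6² + 5² + 7² = 36 + 25 + 49 = 110
110 → 1² + 1² + 0² = 1 + 1 + 0 = 2
2 → 2² = 4
4 → 4² = 16
16 → 1² + 6² = 1 + 36 = 37
37 → 3² + 7² = 9 + 49 = 58
58 → 5² + 8² = 25 + 64 = 89
89 → 8² + 9² = 64 + 81 = 145
145 → 1² + 4² + 5² = 1 + 16 + 25 = 42
42 → 4² + 2² = 16 + 4 = 20
20 → 2² + 0² = 4 + 0 = 4  — 4 already appeared earlier.

4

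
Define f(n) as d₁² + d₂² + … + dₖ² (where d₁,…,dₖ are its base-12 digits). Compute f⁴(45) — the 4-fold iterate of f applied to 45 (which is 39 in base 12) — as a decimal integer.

20

45 = (3,9)_12 → 3² + 9² = 90
90 = (7,6)_12 → 7² + 6² = 85
85 = (7,1)_12 → 7² + 1² = 50
50 = (4,2)_12 → 4² + 2² = 20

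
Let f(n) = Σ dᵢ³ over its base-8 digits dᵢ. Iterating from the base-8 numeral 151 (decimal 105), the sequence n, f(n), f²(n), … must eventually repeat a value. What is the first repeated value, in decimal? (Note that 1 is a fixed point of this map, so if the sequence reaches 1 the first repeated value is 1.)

559

105 = (1,5,1)_8 → 1³ + 5³ + 1³ = 1 + 125 + 1 = 127
127 = (1,7,7)_8 → 1³ + 7³ + 7³ = 1 + 343 + 343 = 687
687 = (1,2,5,7)_8 → 1³ + 2³ + 5³ + 7³ = 1 + 8 + 125 + 343 = 477
477 = (7,3,5)_8 → 7³ + 3³ + 5³ = 343 + 27 + 125 = 495
495 = (7,5,7)_8 → 7³ + 5³ + 7³ = 343 + 125 + 343 = 811
811 = (1,4,5,3)_8 → 1³ + 4³ + 5³ + 3³ = 1 + 64 + 125 + 27 = 217
217 = (3,3,1)_8 → 3³ + 3³ + 1³ = 27 + 27 + 1 = 55
55 = (6,7)_8 → 6³ + 7³ = 216 + 343 = 559
559 = (1,0,5,7)_8 → 1³ + 0³ + 5³ + 7³ = 1 + 0 + 125 + 343 = 469
469 = (7,2,5)_8 → 7³ + 2³ + 5³ = 343 + 8 + 125 = 476
476 = (7,3,4)_8 → 7³ + 3³ + 4³ = 343 + 27 + 64 = 434
434 = (6,6,2)_8 → 6³ + 6³ + 2³ = 216 + 216 + 8 = 440
440 = (6,7,0)_8 → 6³ + 7³ + 0³ = 216 + 343 + 0 = 559  — 559 already appeared earlier.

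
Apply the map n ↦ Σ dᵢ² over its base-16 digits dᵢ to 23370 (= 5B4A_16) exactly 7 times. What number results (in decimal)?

23370 = (5,11,4,10)_16 → 5² + 11² + 4² + 10² = 25 + 121 + 16 + 100 = 262
262 = (1,0,6)_16 → 1² + 0² + 6² = 1 + 0 + 36 = 37
37 = (2,5)_16 → 2² + 5² = 4 + 25 = 29
29 = (1,13)_16 → 1² + 13² = 1 + 169 = 170
170 = (10,10)_16 → 10² + 10² = 100 + 100 = 200
200 = (12,8)_16 → 12² + 8² = 144 + 64 = 208
208 = (13,0)_16 → 13² + 0² = 169 + 0 = 169

169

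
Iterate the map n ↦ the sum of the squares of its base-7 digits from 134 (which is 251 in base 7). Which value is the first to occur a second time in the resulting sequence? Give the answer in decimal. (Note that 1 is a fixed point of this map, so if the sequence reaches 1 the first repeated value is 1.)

134 = (2,5,1)_7 → 2² + 5² + 1² = 4 + 25 + 1 = 30
30 = (4,2)_7 → 4² + 2² = 16 + 4 = 20
20 = (2,6)_7 → 2² + 6² = 4 + 36 = 40
40 = (5,5)_7 → 5² + 5² = 25 + 25 = 50
50 = (1,0,1)_7 → 1² + 0² + 1² = 1 + 0 + 1 = 2
2 = (2)_7 → 2² = 4
4 = (4)_7 → 4² = 16
16 = (2,2)_7 → 2² + 2² = 4 + 4 = 8
8 = (1,1)_7 → 1² + 1² = 1 + 1 = 2  — 2 already appeared earlier.

2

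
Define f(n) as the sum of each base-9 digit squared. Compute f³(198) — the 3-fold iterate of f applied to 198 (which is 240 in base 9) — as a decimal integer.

64

198 = (2,4,0)_9 → 2² + 4² + 0² = 4 + 16 + 0 = 20
20 = (2,2)_9 → 2² + 2² = 4 + 4 = 8
8 = (8)_9 → 8² = 64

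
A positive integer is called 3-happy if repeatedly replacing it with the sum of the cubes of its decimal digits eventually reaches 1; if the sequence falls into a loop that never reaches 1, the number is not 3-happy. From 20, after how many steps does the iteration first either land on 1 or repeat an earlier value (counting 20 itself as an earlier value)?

8

20 → 2³ + 0³ = 8
8 → 8³ = 512
512 → 5³ + 1³ + 2³ = 134
134 → 1³ + 3³ + 4³ = 92
92 → 9³ + 2³ = 737
737 → 7³ + 3³ + 7³ = 713
713 → 7³ + 1³ + 3³ = 371
371 → 3³ + 7³ + 1³ = 371  — 371 repeats.
That took 8 steps.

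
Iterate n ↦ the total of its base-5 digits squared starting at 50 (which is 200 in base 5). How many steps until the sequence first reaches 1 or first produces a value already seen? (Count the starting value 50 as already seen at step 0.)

50 = (2,0,0)_5 → 4
4 = (4)_5 → 16
16 = (3,1)_5 → 10
10 = (2,0)_5 → 4  — 4 repeats.
That took 4 steps.

4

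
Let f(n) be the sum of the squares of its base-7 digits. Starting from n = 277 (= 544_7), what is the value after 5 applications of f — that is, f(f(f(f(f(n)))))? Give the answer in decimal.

25

277 = (5,4,4)_7 → 57
57 = (1,1,1)_7 → 3
3 = (3)_7 → 9
9 = (1,2)_7 → 5
5 = (5)_7 → 25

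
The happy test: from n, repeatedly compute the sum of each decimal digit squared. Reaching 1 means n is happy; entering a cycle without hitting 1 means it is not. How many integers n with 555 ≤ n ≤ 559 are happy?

1

555: 555 → 75 → 74 → 65 → 61 → 37 → 58 → 89 → 145 → 42 → 20 → 4 → 16 → 37  — not happy
556: 556 → 86 → 100 → 1  — happy
557: 557 → 99 → 162 → 41 → 17 → 50 → 25 → 29 → 85 → 89 → 145 → 42 → 20 → 4 → 16 → 37 → 58 → 89  — not happy
558: 558 → 114 → 18 → 65 → 61 → 37 → 58 → 89 → 145 → 42 → 20 → 4 → 16 → 37  — not happy
559: 559 → 131 → 11 → 2 → 4 → 16 → 37 → 58 → 89 → 145 → 42 → 20 → 4  — not happy
happy: 556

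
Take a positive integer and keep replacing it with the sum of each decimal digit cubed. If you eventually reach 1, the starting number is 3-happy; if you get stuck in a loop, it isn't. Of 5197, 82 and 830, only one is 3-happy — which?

5197: 5197 → 1198 → 1243 → 100 → 1  — reaches 1 (3-happy)
82: 82 → 520 → 133 → 55 → 250 → 133  — repeats 133 (not 3-happy)
830: 830 → 539 → 881 → 1025 → 134 → 92 → 737 → 713 → 371 → 371  — repeats 371 (not 3-happy)

5197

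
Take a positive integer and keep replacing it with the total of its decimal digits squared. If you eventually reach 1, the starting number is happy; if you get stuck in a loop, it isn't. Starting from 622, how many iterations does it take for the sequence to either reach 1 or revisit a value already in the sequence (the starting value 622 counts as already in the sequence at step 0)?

5

622 → 6² + 2² + 2² = 44
44 → 4² + 4² = 32
32 → 3² + 2² = 13
13 → 1² + 3² = 10
10 → 1² + 0² = 1  — reached 1.
That took 5 steps.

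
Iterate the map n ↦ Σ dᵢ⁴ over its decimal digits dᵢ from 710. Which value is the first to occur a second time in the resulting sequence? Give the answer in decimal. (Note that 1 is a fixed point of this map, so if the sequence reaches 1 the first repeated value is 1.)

8208

710 → 7⁴ + 1⁴ + 0⁴ = 2402
2402 → 2⁴ + 4⁴ + 0⁴ + 2⁴ = 288
288 → 2⁴ + 8⁴ + 8⁴ = 8208
8208 → 8⁴ + 2⁴ + 0⁴ + 8⁴ = 8208  — 8208 already appeared earlier.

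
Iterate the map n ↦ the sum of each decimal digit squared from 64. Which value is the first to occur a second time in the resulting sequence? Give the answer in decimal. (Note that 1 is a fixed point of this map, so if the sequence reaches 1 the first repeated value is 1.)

64 → 6² + 4² = 52
52 → 5² + 2² = 29
29 → 2² + 9² = 85
85 → 8² + 5² = 89
89 → 8² + 9² = 145
145 → 1² + 4² + 5² = 42
42 → 4² + 2² = 20
20 → 2² + 0² = 4
4 → 4² = 16
16 → 1² + 6² = 37
37 → 3² + 7² = 58
58 → 5² + 8² = 89  — 89 already appeared earlier.

89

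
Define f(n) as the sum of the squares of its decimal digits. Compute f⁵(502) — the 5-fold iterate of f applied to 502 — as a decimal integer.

42

502 → 5² + 0² + 2² = 25 + 0 + 4 = 29
29 → 2² + 9² = 4 + 81 = 85
85 → 8² + 5² = 64 + 25 = 89
89 → 8² + 9² = 64 + 81 = 145
145 → 1² + 4² + 5² = 1 + 16 + 25 = 42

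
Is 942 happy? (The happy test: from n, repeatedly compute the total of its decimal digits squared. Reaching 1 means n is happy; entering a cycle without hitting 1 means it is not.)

942 → 9² + 4² + 2² = 101
101 → 1² + 0² + 1² = 2
2 → 2² = 4
4 → 4² = 16
16 → 1² + 6² = 37
37 → 3² + 7² = 58
58 → 5² + 8² = 89
89 → 8² + 9² = 145
145 → 1² + 4² + 5² = 42
42 → 4² + 2² = 20
20 → 2² + 0² = 4  — 4 already seen; the sequence cycles without reaching 1.

not happy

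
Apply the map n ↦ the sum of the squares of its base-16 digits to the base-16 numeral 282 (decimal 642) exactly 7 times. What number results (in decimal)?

642 = (2,8,2)_16 → 2² + 8² + 2² = 4 + 64 + 4 = 72
72 = (4,8)_16 → 4² + 8² = 16 + 64 = 80
80 = (5,0)_16 → 5² + 0² = 25 + 0 = 25
25 = (1,9)_16 → 1² + 9² = 1 + 81 = 82
82 = (5,2)_16 → 5² + 2² = 25 + 4 = 29
29 = (1,13)_16 → 1² + 13² = 1 + 169 = 170
170 = (10,10)_16 → 10² + 10² = 100 + 100 = 200

200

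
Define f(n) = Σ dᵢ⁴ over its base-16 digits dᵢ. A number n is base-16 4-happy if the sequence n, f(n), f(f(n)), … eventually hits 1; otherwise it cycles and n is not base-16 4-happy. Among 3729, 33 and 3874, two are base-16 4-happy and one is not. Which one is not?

3729: 3729 → 44978 → 75282 → 1330 → 722 → 28593 → 66563 → 338 → 642 → 4128 → 17 → 2 → 16 → 1  — reaches 1 (base-16 4-happy)
33: 33 → 17 → 2 → 16 → 1  — reaches 1 (base-16 4-happy)
3874: 3874 → 50657 → 59778 → 49089 → 86003 → 101588 → 53650 → 35139 → 10994 → 60657 → 109778 → 59314 → 55474 → 47314 → 47314  — repeats 47314 (not base-16 4-happy)

3874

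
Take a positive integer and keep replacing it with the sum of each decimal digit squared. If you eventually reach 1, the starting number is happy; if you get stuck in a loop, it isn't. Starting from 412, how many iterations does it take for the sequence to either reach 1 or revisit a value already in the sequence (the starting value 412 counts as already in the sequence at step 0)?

14

412 → 4² + 1² + 2² = 16 + 1 + 4 = 21
21 → 2² + 1² = 4 + 1 = 5
5 → 5² = 25
25 → 2² + 5² = 4 + 25 = 29
29 → 2² + 9² = 4 + 81 = 85
85 → 8² + 5² = 64 + 25 = 89
89 → 8² + 9² = 64 + 81 = 145
145 → 1² + 4² + 5² = 1 + 16 + 25 = 42
42 → 4² + 2² = 16 + 4 = 20
20 → 2² + 0² = 4 + 0 = 4
4 → 4² = 16
16 → 1² + 6² = 1 + 36 = 37
37 → 3² + 7² = 9 + 49 = 58
58 → 5² + 8² = 25 + 64 = 89  — 89 repeats.
That took 14 steps.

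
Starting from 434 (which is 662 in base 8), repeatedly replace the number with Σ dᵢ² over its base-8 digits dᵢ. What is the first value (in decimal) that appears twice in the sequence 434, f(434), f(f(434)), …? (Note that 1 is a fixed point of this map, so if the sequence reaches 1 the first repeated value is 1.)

434 = (6,6,2)_8 → 6² + 6² + 2² = 76
76 = (1,1,4)_8 → 1² + 1² + 4² = 18
18 = (2,2)_8 → 2² + 2² = 8
8 = (1,0)_8 → 1² + 0² = 1  — reached the fixed point 1.
1 → 1, so 1 is the first repeated value.

1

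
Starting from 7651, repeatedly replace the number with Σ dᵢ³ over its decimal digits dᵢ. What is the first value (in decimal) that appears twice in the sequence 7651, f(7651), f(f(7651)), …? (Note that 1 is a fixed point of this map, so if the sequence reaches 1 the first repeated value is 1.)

7651 → 7³ + 6³ + 5³ + 1³ = 343 + 216 + 125 + 1 = 685
685 → 6³ + 8³ + 5³ = 216 + 512 + 125 = 853
853 → 8³ + 5³ + 3³ = 512 + 125 + 27 = 664
664 → 6³ + 6³ + 4³ = 216 + 216 + 64 = 496
496 → 4³ + 9³ + 6³ = 64 + 729 + 216 = 1009
1009 → 1³ + 0³ + 0³ + 9³ = 1 + 0 + 0 + 729 = 730
730 → 7³ + 3³ + 0³ = 343 + 27 + 0 = 370
370 → 3³ + 7³ + 0³ = 27 + 343 + 0 = 370  — 370 already appeared earlier.

370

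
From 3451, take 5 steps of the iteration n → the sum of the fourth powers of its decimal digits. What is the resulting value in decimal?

3451 → 3⁴ + 4⁴ + 5⁴ + 1⁴ = 81 + 256 + 625 + 1 = 963
963 → 9⁴ + 6⁴ + 3⁴ = 6561 + 1296 + 81 = 7938
7938 → 7⁴ + 9⁴ + 3⁴ + 8⁴ = 2401 + 6561 + 81 + 4096 = 13139
13139 → 1⁴ + 3⁴ + 1⁴ + 3⁴ + 9⁴ = 1 + 81 + 1 + 81 + 6561 = 6725
6725 → 6⁴ + 7⁴ + 2⁴ + 5⁴ = 1296 + 2401 + 16 + 625 = 4338

4338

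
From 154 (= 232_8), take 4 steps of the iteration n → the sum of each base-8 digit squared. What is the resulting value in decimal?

154 = (2,3,2)_8 → 2² + 3² + 2² = 17
17 = (2,1)_8 → 2² + 1² = 5
5 = (5)_8 → 5² = 25
25 = (3,1)_8 → 3² + 1² = 10

10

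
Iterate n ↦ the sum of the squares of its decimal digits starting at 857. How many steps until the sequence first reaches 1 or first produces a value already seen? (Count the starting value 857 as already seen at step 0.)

857 → 8² + 5² + 7² = 138
138 → 1² + 3² + 8² = 74
74 → 7² + 4² = 65
65 → 6² + 5² = 61
61 → 6² + 1² = 37
37 → 3² + 7² = 58
58 → 5² + 8² = 89
89 → 8² + 9² = 145
145 → 1² + 4² + 5² = 42
42 → 4² + 2² = 20
20 → 2² + 0² = 4
4 → 4² = 16
16 → 1² + 6² = 37  — 37 repeats.
That took 13 steps.

13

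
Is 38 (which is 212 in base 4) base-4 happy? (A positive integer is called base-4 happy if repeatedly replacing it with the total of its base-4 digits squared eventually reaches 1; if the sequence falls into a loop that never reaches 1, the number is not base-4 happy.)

38 = (2,1,2)_4 → 2² + 1² + 2² = 9
9 = (2,1)_4 → 2² + 1² = 5
5 = (1,1)_4 → 1² + 1² = 2
2 = (2)_4 → 2² = 4
4 = (1,0)_4 → 1² + 0² = 1  — reached 1.

base-4 happy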